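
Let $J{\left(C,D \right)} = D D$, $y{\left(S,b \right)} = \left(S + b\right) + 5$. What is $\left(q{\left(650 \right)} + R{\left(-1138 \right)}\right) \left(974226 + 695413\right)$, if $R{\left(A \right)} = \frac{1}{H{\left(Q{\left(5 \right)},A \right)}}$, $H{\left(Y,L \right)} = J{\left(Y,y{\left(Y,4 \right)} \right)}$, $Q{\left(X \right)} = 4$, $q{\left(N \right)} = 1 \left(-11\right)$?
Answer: $- \frac{3102189262}{169} \approx -1.8356 \cdot 10^{7}$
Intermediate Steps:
$q{\left(N \right)} = -11$
$y{\left(S,b \right)} = 5 + S + b$
$J{\left(C,D \right)} = D^{2}$
$H{\left(Y,L \right)} = \left(9 + Y\right)^{2}$ ($H{\left(Y,L \right)} = \left(5 + Y + 4\right)^{2} = \left(9 + Y\right)^{2}$)
$R{\left(A \right)} = \frac{1}{169}$ ($R{\left(A \right)} = \frac{1}{\left(9 + 4\right)^{2}} = \frac{1}{13^{2}} = \frac{1}{169}$)
$\left(q{\left(650 \right)} + R{\left(-1138 \right)}\right) \left(974226 + 695413\right) = \left(-11 + \frac{1}{169}\right) \left(974226 + 695413\right) = \left(- \frac{1858}{169}\right) 1669639 = - \frac{3102189262}{169}$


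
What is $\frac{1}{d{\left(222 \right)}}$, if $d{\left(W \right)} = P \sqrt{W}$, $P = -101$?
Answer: $- \frac{\sqrt{222}}{22422} \approx -0.00066451$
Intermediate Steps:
$d{\left(W \right)} = - 101 \sqrt{W}$
$\frac{1}{d{\left(222 \right)}} = \frac{1}{\left(-101\right) \sqrt{222}} = - \frac{\sqrt{222}}{22422}$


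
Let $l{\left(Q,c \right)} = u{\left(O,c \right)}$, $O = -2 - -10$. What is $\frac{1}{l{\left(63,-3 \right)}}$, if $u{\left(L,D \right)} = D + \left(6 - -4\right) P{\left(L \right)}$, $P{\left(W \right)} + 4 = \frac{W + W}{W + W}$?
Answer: $- \frac{1}{33} \approx -0.030303$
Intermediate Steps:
$P{\left(W \right)} = -3$ ($P{\left(W \right)} = -4 + \frac{W + W}{W + W} = -4 + \frac{2 W}{2 W} = -4 + 2 W \frac{1}{2 W} = -4 + 1 = -3$)
$O = 8$ ($O = -2 + 10 = 8$)
$u{\left(L,D \right)} = -30 + D$ ($u{\left(L,D \right)} = D + \left(6 - -4\right) \left(-3\right) = D + \left(6 + 4\right) \left(-3\right) = D + 10 \left(-3\right) = D - 30 = -30 + D$)
$l{\left(Q,c \right)} = -30 + c$
$\frac{1}{l{\left(63,-3 \right)}} = \frac{1}{-30 - 3} = \frac{1}{-33} = - \frac{1}{33}$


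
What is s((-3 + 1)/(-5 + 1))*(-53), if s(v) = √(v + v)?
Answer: -53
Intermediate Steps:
s(v) = √2*√v (s(v) = √(2*v) = √2*√v)
s((-3 + 1)/(-5 + 1))*(-53) = (√2*√((-3 + 1)/(-5 + 1)))*(-53) = (√2*√(-2/(-4)))*(-53) = (√2*√(-2*(-¼)))*(-53) = (√2*√(½))*(-53) = (√2*(√2/2))*(-53) = 1*(-53) = -53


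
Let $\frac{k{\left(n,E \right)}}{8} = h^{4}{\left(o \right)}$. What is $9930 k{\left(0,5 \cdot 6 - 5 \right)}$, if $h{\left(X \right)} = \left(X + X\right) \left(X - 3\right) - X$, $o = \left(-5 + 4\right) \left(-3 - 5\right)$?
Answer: $2134859120640$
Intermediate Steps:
$o = 8$ ($o = \left(-1\right) \left(-8\right) = 8$)
$h{\left(X \right)} = - X + 2 X \left(-3 + X\right)$ ($h{\left(X \right)} = 2 X \left(-3 + X\right) - X = - X + 2 X \left(-3 + X\right)$)
$k{\left(n,E \right)} = 214990848$ ($k{\left(n,E \right)} = 8 \left(8 \left(-7 + 2 \cdot 8\right)\right)^{4} = 8 \left(8 \left(-7 + 16\right)\right)^{4} = 8 \left(8 \cdot 9\right)^{4} = 8 \cdot 72^{4} = 8 \cdot 26873856 = 214990848$)
$9930 k{\left(0,5 \cdot 6 - 5 \right)} = 9930 \cdot 214990848 = 2134859120640$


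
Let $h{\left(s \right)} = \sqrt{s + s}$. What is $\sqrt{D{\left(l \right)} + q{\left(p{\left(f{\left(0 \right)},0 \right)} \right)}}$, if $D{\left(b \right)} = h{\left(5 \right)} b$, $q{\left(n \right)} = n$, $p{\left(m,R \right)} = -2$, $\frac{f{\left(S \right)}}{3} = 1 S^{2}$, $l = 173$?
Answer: $\sqrt{-2 + 173 \sqrt{10}} \approx 23.347$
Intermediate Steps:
$f{\left(S \right)} = 3 S^{2}$ ($f{\left(S \right)} = 3 \cdot 1 S^{2} = 3 S^{2}$)
$h{\left(s \right)} = \sqrt{2} \sqrt{s}$ ($h{\left(s \right)} = \sqrt{2 s} = \sqrt{2} \sqrt{s}$)
$D{\left(b \right)} = b \sqrt{10}$ ($D{\left(b \right)} = \sqrt{2} \sqrt{5} b = \sqrt{10} b = b \sqrt{10}$)
$\sqrt{D{\left(l \right)} + q{\left(p{\left(f{\left(0 \right)},0 \right)} \right)}} = \sqrt{173 \sqrt{10} - 2} = \sqrt{-2 + 173 \sqrt{10}}$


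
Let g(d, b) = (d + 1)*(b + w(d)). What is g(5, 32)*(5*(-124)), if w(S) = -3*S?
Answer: -63240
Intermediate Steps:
g(d, b) = (1 + d)*(b - 3*d) (g(d, b) = (d + 1)*(b - 3*d) = (1 + d)*(b - 3*d))
g(5, 32)*(5*(-124)) = (32 - 3*5 - 3*5**2 + 32*5)*(5*(-124)) = (32 - 15 - 3*25 + 160)*(-620) = (32 - 15 - 75 + 160)*(-620) = 102*(-620) = -63240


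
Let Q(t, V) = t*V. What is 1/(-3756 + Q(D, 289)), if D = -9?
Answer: -1/6357 ≈ -0.00015731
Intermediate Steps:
Q(t, V) = V*t
1/(-3756 + Q(D, 289)) = 1/(-3756 + 289*(-9)) = 1/(-3756 - 2601) = 1/(-6357) = -1/6357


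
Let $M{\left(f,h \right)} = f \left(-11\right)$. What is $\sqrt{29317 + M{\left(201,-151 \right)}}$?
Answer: $\sqrt{27106} \approx 164.64$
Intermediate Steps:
$M{\left(f,h \right)} = - 11 f$
$\sqrt{29317 + M{\left(201,-151 \right)}} = \sqrt{29317 - 2211} = \sqrt{27106}$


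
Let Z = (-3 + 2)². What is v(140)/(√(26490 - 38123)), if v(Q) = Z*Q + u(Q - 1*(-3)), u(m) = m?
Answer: -283*I*√11633/11633 ≈ -2.6239*I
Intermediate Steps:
Z = 1 (Z = (-1)² = 1)
v(Q) = 3 + 2*Q (v(Q) = 1*Q + (Q - 1*(-3)) = Q + (Q + 3) = Q + (3 + Q) = 3 + 2*Q)
v(140)/(√(26490 - 38123)) = (3 + 2*140)/(√(26490 - 38123)) = (3 + 280)/(√(-11633)) = 283/((I*√11633)) = 283*(-I*√11633/11633) = -283*I*√11633/11633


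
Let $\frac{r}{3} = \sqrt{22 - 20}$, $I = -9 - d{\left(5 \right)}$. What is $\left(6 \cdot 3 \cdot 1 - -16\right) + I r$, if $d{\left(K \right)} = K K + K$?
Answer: $34 - 117 \sqrt{2} \approx -131.46$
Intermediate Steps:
$d{\left(K \right)} = K + K^{2}$ ($d{\left(K \right)} = K^{2} + K = K + K^{2}$)
$I = -39$ ($I = -9 - 5 \left(1 + 5\right) = -9 - 5 \cdot 6 = -9 - 30 = -39$)
$r = 3 \sqrt{2}$ ($r = 3 \sqrt{22 - 20} = 3 \sqrt{2} \approx 4.2426$)
$\left(6 \cdot 3 \cdot 1 - -16\right) + I r = \left(6 \cdot 3 \cdot 1 - -16\right) - 39 \cdot 3 \sqrt{2} = \left(18 \cdot 1 + 16\right) - 117 \sqrt{2} = \left(18 + 16\right) - 117 \sqrt{2} = 34 - 117 \sqrt{2}$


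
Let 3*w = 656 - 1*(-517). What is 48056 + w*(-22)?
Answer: 39454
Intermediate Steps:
w = 391 (w = (656 - 1*(-517))/3 = (656 + 517)/3 = (1/3)*1173 = 391)
48056 + w*(-22) = 48056 + 391*(-22) = 48056 - 8602 = 39454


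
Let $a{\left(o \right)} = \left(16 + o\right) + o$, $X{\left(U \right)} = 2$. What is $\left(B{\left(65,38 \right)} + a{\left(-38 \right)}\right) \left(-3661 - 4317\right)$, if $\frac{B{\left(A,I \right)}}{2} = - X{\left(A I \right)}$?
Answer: $510592$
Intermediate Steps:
$a{\left(o \right)} = 16 + 2 o$
$B{\left(A,I \right)} = -4$ ($B{\left(A,I \right)} = 2 \left(\left(-1\right) 2\right) = 2 \left(-2\right) = -4$)
$\left(B{\left(65,38 \right)} + a{\left(-38 \right)}\right) \left(-3661 - 4317\right) = \left(-4 + \left(16 + 2 \left(-38\right)\right)\right) \left(-3661 - 4317\right) = \left(-4 + \left(16 - 76\right)\right) \left(-7978\right) = \left(-4 - 60\right) \left(-7978\right) = \left(-64\right) \left(-7978\right) = 510592$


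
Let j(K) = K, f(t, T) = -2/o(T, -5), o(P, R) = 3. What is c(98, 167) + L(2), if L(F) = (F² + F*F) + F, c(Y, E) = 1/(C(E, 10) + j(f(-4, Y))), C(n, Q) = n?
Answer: 4993/499 ≈ 10.006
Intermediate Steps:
f(t, T) = -⅔ (f(t, T) = -2/3 = -2*⅓ = -⅔)
c(Y, E) = 1/(-⅔ + E) (c(Y, E) = 1/(E - ⅔) = 1/(-⅔ + E))
L(F) = F + 2*F² (L(F) = (F² + F²) + F = 2*F² + F = F + 2*F²)
c(98, 167) + L(2) = 3/(-2 + 3*167) + 2*(1 + 2*2) = 3/(-2 + 501) + 2*(1 + 4) = 3/499 + 2*5 = 3*(1/499) + 10 = 3/499 + 10 = 4993/499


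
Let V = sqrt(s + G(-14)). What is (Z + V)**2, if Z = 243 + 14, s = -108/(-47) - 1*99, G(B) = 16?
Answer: (12079 + I*sqrt(178271))**2/2209 ≈ 65968.0 + 4617.5*I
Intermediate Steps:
s = -4545/47 (s = -108*(-1/47) - 99 = 108/47 - 99 = -4545/47 ≈ -96.702)
V = I*sqrt(178271)/47 (V = sqrt(-4545/47 + 16) = sqrt(-3793/47) = I*sqrt(178271)/47 ≈ 8.9834*I)
Z = 257
(Z + V)**2 = (257 + I*sqrt(178271)/47)**2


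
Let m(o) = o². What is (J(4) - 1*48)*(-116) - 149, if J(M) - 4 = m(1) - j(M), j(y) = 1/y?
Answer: 4868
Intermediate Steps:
j(y) = 1/y
J(M) = 5 - 1/M (J(M) = 4 + (1² - 1/M) = 4 + (1 - 1/M) = 5 - 1/M)
(J(4) - 1*48)*(-116) - 149 = ((5 - 1/4) - 1*48)*(-116) - 149 = ((5 - 1*¼) - 48)*(-116) - 149 = ((5 - ¼) - 48)*(-116) - 149 = (19/4 - 48)*(-116) - 149 = -173/4*(-116) - 149 = 5017 - 149 = 4868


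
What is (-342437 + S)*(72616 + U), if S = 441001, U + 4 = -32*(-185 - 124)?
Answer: 8131530000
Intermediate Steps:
U = 9884 (U = -4 - 32*(-185 - 124) = -4 - 32*(-309) = -4 + 9888 = 9884)
(-342437 + S)*(72616 + U) = (-342437 + 441001)*(72616 + 9884) = 98564*82500 = 8131530000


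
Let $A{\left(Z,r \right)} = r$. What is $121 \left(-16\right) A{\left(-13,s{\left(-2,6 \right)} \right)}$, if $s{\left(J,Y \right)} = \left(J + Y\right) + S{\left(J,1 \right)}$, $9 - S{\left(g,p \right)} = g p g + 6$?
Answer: $-5808$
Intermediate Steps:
$S{\left(g,p \right)} = 3 - p g^{2}$ ($S{\left(g,p \right)} = 9 - \left(g p g + 6\right) = 9 - \left(p g^{2} + 6\right) = 9 - \left(6 + p g^{2}\right) = 3 - p g^{2}$)
$s{\left(J,Y \right)} = 3 + J + Y - J^{2}$ ($s{\left(J,Y \right)} = \left(J + Y\right) + \left(3 - 1 J^{2}\right) = \left(J + Y\right) - \left(-3 + J^{2}\right) = 3 + J + Y - J^{2}$)
$121 \left(-16\right) A{\left(-13,s{\left(-2,6 \right)} \right)} = 121 \left(-16\right) \left(3 - 2 + 6 - \left(-2\right)^{2}\right) = - 1936 \left(3 - 2 + 6 - 4\right) = \left(-1936\right) 3 = -5808$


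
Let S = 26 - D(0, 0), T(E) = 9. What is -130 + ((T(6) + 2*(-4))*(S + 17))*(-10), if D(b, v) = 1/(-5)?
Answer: -562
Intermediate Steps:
D(b, v) = -⅕
S = 131/5 (S = 26 - 1*(-⅕) = 26 + ⅕ = 131/5 ≈ 26.200)
-130 + ((T(6) + 2*(-4))*(S + 17))*(-10) = -130 + ((9 + 2*(-4))*(131/5 + 17))*(-10) = -130 + ((9 - 8)*(216/5))*(-10) = -130 + (1*(216/5))*(-10) = -130 + (216/5)*(-10) = -130 - 432 = -562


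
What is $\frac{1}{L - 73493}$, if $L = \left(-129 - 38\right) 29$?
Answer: $- \frac{1}{78336} \approx -1.2766 \cdot 10^{-5}$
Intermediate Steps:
$L = -4843$ ($L = \left(-167\right) 29 = -4843$)
$\frac{1}{L - 73493} = \frac{1}{-4843 - 73493} = \frac{1}{-78336} = - \frac{1}{78336}$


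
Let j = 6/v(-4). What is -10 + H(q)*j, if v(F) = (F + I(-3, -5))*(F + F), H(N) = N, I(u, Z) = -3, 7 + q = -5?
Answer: -79/7 ≈ -11.286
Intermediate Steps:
q = -12 (q = -7 - 5 = -12)
v(F) = 2*F*(-3 + F) (v(F) = (F - 3)*(F + F) = (-3 + F)*(2*F) = 2*F*(-3 + F))
j = 3/28 (j = 6/((2*(-4)*(-3 - 4))) = 6/((2*(-4)*(-7))) = 6/56 = 6*(1/56) = 3/28 ≈ 0.10714)
-10 + H(q)*j = -10 - 12*3/28 = -10 - 9/7 = -79/7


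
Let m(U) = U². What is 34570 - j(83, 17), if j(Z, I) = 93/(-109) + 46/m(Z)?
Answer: 25959283233/750901 ≈ 34571.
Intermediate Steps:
j(Z, I) = -93/109 + 46/Z² (j(Z, I) = 93/(-109) + 46/(Z²) = 93*(-1/109) + 46/Z² = -93/109 + 46/Z²)
34570 - j(83, 17) = 34570 - (-93/109 + 46/83²) = 34570 - (-93/109 + 46*(1/6889)) = 34570 - (-93/109 + 46/6889) = 34570 - 1*(-635663/750901) = 34570 + 635663/750901 = 25959283233/750901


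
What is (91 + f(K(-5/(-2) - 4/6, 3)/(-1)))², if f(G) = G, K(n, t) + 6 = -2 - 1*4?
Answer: 10609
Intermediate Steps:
K(n, t) = -12 (K(n, t) = -6 + (-2 - 1*4) = -6 + (-2 - 4) = -6 - 6 = -12)
(91 + f(K(-5/(-2) - 4/6, 3)/(-1)))² = (91 - 12/(-1))² = (91 - 12*(-1))² = (91 + 12)² = 103² = 10609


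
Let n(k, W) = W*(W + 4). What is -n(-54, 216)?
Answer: -47520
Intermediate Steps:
n(k, W) = W*(4 + W)
-n(-54, 216) = -216*(4 + 216) = -216*220 = -1*47520 = -47520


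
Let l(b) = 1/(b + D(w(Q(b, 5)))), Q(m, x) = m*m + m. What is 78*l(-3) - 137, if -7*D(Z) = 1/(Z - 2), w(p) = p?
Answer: -13829/85 ≈ -162.69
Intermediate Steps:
Q(m, x) = m + m² (Q(m, x) = m² + m = m + m²)
D(Z) = -1/(7*(-2 + Z)) (D(Z) = -1/(7*(Z - 2)) = -1/(7*(-2 + Z)))
l(b) = 1/(b - 1/(-14 + 7*b*(1 + b))) (l(b) = 1/(b - 1/(-14 + 7*(b*(1 + b)))) = 1/(b - 1/(-14 + 7*b*(1 + b))))
78*l(-3) - 137 = 78*(7*(-2 - 3*(1 - 3))/(-1 + 7*(-3)*(-2 - 3*(1 - 3)))) - 137 = 78*(7*(-2 - 3*(-2))/(-1 + 7*(-3)*(-2 - 3*(-2)))) - 137 = 78*(7*(-2 + 6)/(-1 + 7*(-3)*(-2 + 6))) - 137 = 78*(7*4/(-1 + 7*(-3)*4)) - 137 = 78*(7*4/(-1 - 84)) - 137 = 78*(7*4/(-85)) - 137 = 78*(7*(-1/85)*4) - 137 = 78*(-28/85) - 137 = -2184/85 - 137 = -13829/85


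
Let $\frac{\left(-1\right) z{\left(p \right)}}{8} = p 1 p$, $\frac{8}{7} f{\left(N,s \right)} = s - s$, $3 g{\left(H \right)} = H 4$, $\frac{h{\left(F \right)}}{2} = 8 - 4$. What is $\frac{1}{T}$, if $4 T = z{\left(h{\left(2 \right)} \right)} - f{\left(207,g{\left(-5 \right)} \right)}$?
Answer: $- \frac{1}{128} \approx -0.0078125$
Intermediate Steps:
$h{\left(F \right)} = 8$ ($h{\left(F \right)} = 2 \left(8 - 4\right) = 2 \cdot 4 = 8$)
$g{\left(H \right)} = \frac{4 H}{3}$ ($g{\left(H \right)} = \frac{H 4}{3} = \frac{4 H}{3}$)
$f{\left(N,s \right)} = 0$ ($f{\left(N,s \right)} = \frac{7 \left(s - s\right)}{8} = \frac{7}{8} \cdot 0 = 0$)
$z{\left(p \right)} = - 8 p^{2}$ ($z{\left(p \right)} = - 8 p 1 p = - 8 p p = - 8 p^{2}$)
$T = -128$ ($T = \frac{- 8 \cdot 8^{2} - 0}{4} = \frac{\left(-8\right) 64 + 0}{4} = \frac{-512 + 0}{4} = \frac{1}{4} \left(-512\right) = -128$)
$\frac{1}{T} = \frac{1}{-128} = - \frac{1}{128}$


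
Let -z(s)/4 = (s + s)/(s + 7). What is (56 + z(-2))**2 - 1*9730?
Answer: -155634/25 ≈ -6225.4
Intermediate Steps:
z(s) = -8*s/(7 + s) (z(s) = -4*(s + s)/(s + 7) = -4*2*s/(7 + s) = -8*s/(7 + s))
(56 + z(-2))**2 - 1*9730 = (56 - 8*(-2)/(7 - 2))**2 - 1*9730 = (56 - 8*(-2)/5)**2 - 9730 = (56 - 8*(-2)*1/5)**2 - 9730 = (56 + 16/5)**2 - 9730 = (296/5)**2 - 9730 = 87616/25 - 9730 = -155634/25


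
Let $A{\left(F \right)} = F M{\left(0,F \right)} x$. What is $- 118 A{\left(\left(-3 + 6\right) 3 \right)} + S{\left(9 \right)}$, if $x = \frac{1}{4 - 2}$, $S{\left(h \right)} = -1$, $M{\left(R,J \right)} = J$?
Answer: $-4780$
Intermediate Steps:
$x = \frac{1}{2} \approx 0.5$
$A{\left(F \right)} = \frac{F^{2}}{2}$ ($A{\left(F \right)} = F F \frac{1}{2} = F^{2} \cdot \frac{1}{2} = \frac{F^{2}}{2}$)
$- 118 A{\left(\left(-3 + 6\right) 3 \right)} + S{\left(9 \right)} = - 118 \frac{\left(\left(-3 + 6\right) 3\right)^{2}}{2} - 1 = - 118 \frac{\left(3 \cdot 3\right)^{2}}{2} - 1 = - 118 \frac{9^{2}}{2} - 1 = - 118 \cdot \frac{1}{2} \cdot 81 - 1 = \left(-118\right) \frac{81}{2} - 1 = -4779 - 1 = -4780$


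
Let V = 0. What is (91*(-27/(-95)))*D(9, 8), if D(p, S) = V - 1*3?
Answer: -7371/95 ≈ -77.589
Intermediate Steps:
D(p, S) = -3 (D(p, S) = 0 - 1*3 = 0 - 3 = -3)
(91*(-27/(-95)))*D(9, 8) = (91*(-27/(-95)))*(-3) = (91*(-27*(-1/95)))*(-3) = (91*(27/95))*(-3) = (2457/95)*(-3) = -7371/95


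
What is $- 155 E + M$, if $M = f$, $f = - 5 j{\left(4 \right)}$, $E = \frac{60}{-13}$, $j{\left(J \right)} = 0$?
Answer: $\frac{9300}{13} \approx 715.38$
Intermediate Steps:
$E = - \frac{60}{13}$ ($E = 60 \left(- \frac{1}{13}\right) = - \frac{60}{13} \approx -4.6154$)
$f = 0$ ($f = \left(-5\right) 0 = 0$)
$M = 0$
$- 155 E + M = \left(-155\right) \left(- \frac{60}{13}\right) + 0 = \frac{9300}{13} + 0 = \frac{9300}{13}$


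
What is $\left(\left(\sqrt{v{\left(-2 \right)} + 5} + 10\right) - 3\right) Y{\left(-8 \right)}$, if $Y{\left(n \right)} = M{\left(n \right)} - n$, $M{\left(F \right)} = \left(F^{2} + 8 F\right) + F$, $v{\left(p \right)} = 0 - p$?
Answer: $0$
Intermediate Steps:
$v{\left(p \right)} = - p$
$M{\left(F \right)} = F^{2} + 9 F$
$Y{\left(n \right)} = - n + n \left(9 + n\right)$ ($Y{\left(n \right)} = n \left(9 + n\right) - n = - n + n \left(9 + n\right)$)
$\left(\left(\sqrt{v{\left(-2 \right)} + 5} + 10\right) - 3\right) Y{\left(-8 \right)} = \left(\left(\sqrt{\left(-1\right) \left(-2\right) + 5} + 10\right) - 3\right) \left(- 8 \left(8 - 8\right)\right) = \left(\left(\sqrt{2 + 5} + 10\right) - 3\right) \left(\left(-8\right) 0\right) = \left(\left(\sqrt{7} + 10\right) - 3\right) 0 = \left(\left(10 + \sqrt{7}\right) - 3\right) 0 = \left(7 + \sqrt{7}\right) 0 = 0$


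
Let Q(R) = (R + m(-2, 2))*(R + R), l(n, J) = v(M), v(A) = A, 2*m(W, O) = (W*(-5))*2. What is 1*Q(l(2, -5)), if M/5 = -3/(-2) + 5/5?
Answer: 1125/2 ≈ 562.50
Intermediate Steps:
M = 25/2 (M = 5*(-3/(-2) + 5/5) = 5*(-3*(-½) + 5*(⅕)) = 5*(3/2 + 1) = 5*(5/2) = 25/2 ≈ 12.500)
m(W, O) = -5*W (m(W, O) = ((W*(-5))*2)/2 = (-5*W*2)/2 = (-10*W)/2 = -5*W)
l(n, J) = 25/2
Q(R) = 2*R*(10 + R) (Q(R) = (R - 5*(-2))*(R + R) = (R + 10)*(2*R) = (10 + R)*(2*R) = 2*R*(10 + R))
1*Q(l(2, -5)) = 1*(2*(25/2)*(10 + 25/2)) = 1*(2*(25/2)*(45/2)) = 1*(1125/2) = 1125/2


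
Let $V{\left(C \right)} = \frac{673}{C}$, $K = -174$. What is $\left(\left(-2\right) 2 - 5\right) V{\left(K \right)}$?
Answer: $\frac{2019}{58} \approx 34.81$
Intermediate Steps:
$\left(\left(-2\right) 2 - 5\right) V{\left(K \right)} = \left(\left(-2\right) 2 - 5\right) \frac{673}{-174} = \left(-4 - 5\right) 673 \left(- \frac{1}{174}\right) = \left(-9\right) \left(- \frac{673}{174}\right) = \frac{2019}{58}$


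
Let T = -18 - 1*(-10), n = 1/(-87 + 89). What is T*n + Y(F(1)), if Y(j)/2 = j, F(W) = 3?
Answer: 2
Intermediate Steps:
n = 1/2 ≈ 0.50000
Y(j) = 2*j
T = -8 (T = -18 + 10 = -8)
T*n + Y(F(1)) = -8*1/2 + 2*3 = -4 + 6 = 2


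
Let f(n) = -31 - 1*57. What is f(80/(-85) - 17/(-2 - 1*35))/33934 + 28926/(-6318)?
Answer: -27281413/5955417 ≈ -4.5809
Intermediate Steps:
f(n) = -88 (f(n) = -31 - 57 = -88)
f(80/(-85) - 17/(-2 - 1*35))/33934 + 28926/(-6318) = -88/33934 + 28926/(-6318) = -88*1/33934 + 28926*(-1/6318) = -44/16967 - 1607/351 = -27281413/5955417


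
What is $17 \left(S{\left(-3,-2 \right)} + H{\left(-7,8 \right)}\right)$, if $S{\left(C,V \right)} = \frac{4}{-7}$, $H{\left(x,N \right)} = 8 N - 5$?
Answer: $\frac{6953}{7} \approx 993.29$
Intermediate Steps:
$H{\left(x,N \right)} = -5 + 8 N$
$S{\left(C,V \right)} = - \frac{4}{7}$ ($S{\left(C,V \right)} = 4 \left(- \frac{1}{7}\right) = - \frac{4}{7}$)
$17 \left(S{\left(-3,-2 \right)} + H{\left(-7,8 \right)}\right) = 17 \left(- \frac{4}{7} + \left(-5 + 8 \cdot 8\right)\right) = 17 \left(- \frac{4}{7} + \left(-5 + 64\right)\right) = 17 \left(- \frac{4}{7} + 59\right) = 17 \cdot \frac{409}{7} = \frac{6953}{7}$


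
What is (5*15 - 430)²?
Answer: 126025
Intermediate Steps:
(5*15 - 430)² = (75 - 430)² = (-355)² = 126025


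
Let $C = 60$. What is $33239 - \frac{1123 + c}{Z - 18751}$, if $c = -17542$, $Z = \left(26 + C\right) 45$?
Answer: $\frac{494613140}{14881} \approx 33238.0$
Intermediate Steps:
$Z = 3870$ ($Z = \left(26 + 60\right) 45 = 86 \cdot 45 = 3870$)
$33239 - \frac{1123 + c}{Z - 18751} = 33239 - \frac{1123 - 17542}{3870 - 18751} = 33239 - - \frac{16419}{-14881} = 33239 - \left(-16419\right) \left(- \frac{1}{14881}\right) = 33239 - \frac{16419}{14881} = \frac{494613140}{14881}$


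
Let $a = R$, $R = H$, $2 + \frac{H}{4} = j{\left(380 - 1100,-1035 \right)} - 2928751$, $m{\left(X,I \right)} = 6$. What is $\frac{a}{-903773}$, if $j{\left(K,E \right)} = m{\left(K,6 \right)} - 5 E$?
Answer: $\frac{11694288}{903773} \approx 12.939$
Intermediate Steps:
$j{\left(K,E \right)} = 6 - 5 E$
$H = -11694288$ ($H = -8 + 4 \left(\left(6 - -5175\right) - 2928751\right) = -8 + 4 \left(\left(6 + 5175\right) - 2928751\right) = -8 + 4 \left(5181 - 2928751\right) = -8 + 4 \left(-2923570\right) = -8 - 11694280 = -11694288$)
$R = -11694288$
$a = -11694288$
$\frac{a}{-903773} = - \frac{11694288}{-903773} = \left(-11694288\right) \left(- \frac{1}{903773}\right) = \frac{11694288}{903773}$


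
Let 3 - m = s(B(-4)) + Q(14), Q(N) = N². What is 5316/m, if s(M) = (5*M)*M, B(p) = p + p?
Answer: -1772/171 ≈ -10.363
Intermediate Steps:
B(p) = 2*p
s(M) = 5*M²
m = -513 (m = 3 - (5*(2*(-4))² + 14²) = 3 - (5*(-8)² + 196) = 3 - (5*64 + 196) = 3 - (320 + 196) = 3 - 1*516 = 3 - 516 = -513)
5316/m = 5316/(-513) = 5316*(-1/513) = -1772/171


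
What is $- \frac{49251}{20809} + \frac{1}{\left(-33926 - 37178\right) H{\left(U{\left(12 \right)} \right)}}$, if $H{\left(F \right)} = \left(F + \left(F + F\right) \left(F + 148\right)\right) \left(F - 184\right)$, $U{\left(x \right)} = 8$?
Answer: $- \frac{1543320333684407}{652067020447744} \approx -2.3668$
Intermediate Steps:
$H{\left(F \right)} = \left(-184 + F\right) \left(F + 2 F \left(148 + F\right)\right)$ ($H{\left(F \right)} = \left(F + 2 F \left(148 + F\right)\right) \left(-184 + F\right) = \left(-184 + F\right) \left(F + 2 F \left(148 + F\right)\right)$)
$- \frac{49251}{20809} + \frac{1}{\left(-33926 - 37178\right) H{\left(U{\left(12 \right)} \right)}} = - \frac{49251}{20809} + \frac{1}{\left(-33926 - 37178\right) 8 \left(-54648 - 568 + 2 \cdot 8^{2}\right)} = \left(-49251\right) \frac{1}{20809} + \frac{1}{\left(-71104\right) 8 \left(-54648 - 568 + 2 \cdot 64\right)} = - \frac{49251}{20809} - \frac{1}{71104 \cdot 8 \left(-54648 - 568 + 128\right)} = - \frac{49251}{20809} - \frac{1}{71104 \cdot 8 \left(-55088\right)} = - \frac{49251}{20809} - \frac{1}{71104 \left(-440704\right)} = - \frac{49251}{20809} - - \frac{1}{31335817216} = - \frac{49251}{20809} + \frac{1}{31335817216} = - \frac{1543320333684407}{652067020447744}$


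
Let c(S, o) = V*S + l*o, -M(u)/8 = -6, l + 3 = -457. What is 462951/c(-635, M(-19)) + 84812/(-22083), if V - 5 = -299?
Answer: -415284043/403898070 ≈ -1.0282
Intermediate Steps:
V = -294 (V = 5 - 299 = -294)
l = -460 (l = -3 - 457 = -460)
M(u) = 48 (M(u) = -8*(-6) = 48)
c(S, o) = -460*o - 294*S (c(S, o) = -294*S - 460*o = -460*o - 294*S)
462951/c(-635, M(-19)) + 84812/(-22083) = 462951/(-460*48 - 294*(-635)) + 84812/(-22083) = 462951/(-22080 + 186690) + 84812*(-1/22083) = 462951/164610 - 84812/22083 = 462951*(1/164610) - 84812/22083 = 51439/18290 - 84812/22083 = -415284043/403898070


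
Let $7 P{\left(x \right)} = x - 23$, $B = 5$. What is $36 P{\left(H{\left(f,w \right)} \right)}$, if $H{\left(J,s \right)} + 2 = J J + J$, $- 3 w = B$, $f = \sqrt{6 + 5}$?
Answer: $-72 + \frac{36 \sqrt{11}}{7} \approx -54.943$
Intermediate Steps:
$f = \sqrt{11} \approx 3.3166$
$w = - \frac{5}{3}$ ($w = \left(- \frac{1}{3}\right) 5 = - \frac{5}{3} \approx -1.6667$)
$H{\left(J,s \right)} = -2 + J + J^{2}$ ($H{\left(J,s \right)} = -2 + \left(J J + J\right) = -2 + \left(J^{2} + J\right) = -2 + \left(J + J^{2}\right) = -2 + J + J^{2}$)
$P{\left(x \right)} = - \frac{23}{7} + \frac{x}{7}$ ($P{\left(x \right)} = \frac{x - 23}{7} = \frac{-23 + x}{7} = - \frac{23}{7} + \frac{x}{7}$)
$36 P{\left(H{\left(f,w \right)} \right)} = 36 \left(- \frac{23}{7} + \frac{-2 + \sqrt{11} + \left(\sqrt{11}\right)^{2}}{7}\right) = 36 \left(- \frac{23}{7} + \frac{-2 + \sqrt{11} + 11}{7}\right) = 36 \left(- \frac{23}{7} + \frac{9 + \sqrt{11}}{7}\right) = 36 \left(- \frac{23}{7} + \left(\frac{9}{7} + \frac{\sqrt{11}}{7}\right)\right) = 36 \left(-2 + \frac{\sqrt{11}}{7}\right) = -72 + \frac{36 \sqrt{11}}{7}$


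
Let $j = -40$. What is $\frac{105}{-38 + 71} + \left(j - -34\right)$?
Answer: $- \frac{31}{11} \approx -2.8182$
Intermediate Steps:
$\frac{105}{-38 + 71} + \left(j - -34\right) = \frac{105}{-38 + 71} - 6 = \frac{105}{33} + \left(-40 + 34\right) = 105 \cdot \frac{1}{33} - 6 = \frac{35}{11} - 6 = - \frac{31}{11}$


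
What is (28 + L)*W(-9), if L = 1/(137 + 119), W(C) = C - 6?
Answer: -107535/256 ≈ -420.06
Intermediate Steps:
W(C) = -6 + C
L = 1/256 ≈ 0.0039063
(28 + L)*W(-9) = (28 + 1/256)*(-6 - 9) = (7169/256)*(-15) = -107535/256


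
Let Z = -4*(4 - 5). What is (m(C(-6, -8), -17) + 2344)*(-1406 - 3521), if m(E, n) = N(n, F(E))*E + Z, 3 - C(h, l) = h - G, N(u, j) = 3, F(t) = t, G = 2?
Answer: -11731187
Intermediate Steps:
Z = 4 (Z = -4*(-1) = 4)
C(h, l) = 5 - h (C(h, l) = 3 - (h - 1*2) = 3 - (h - 2) = 3 - (-2 + h) = 3 + (2 - h) = 5 - h)
m(E, n) = 4 + 3*E (m(E, n) = 3*E + 4 = 4 + 3*E)
(m(C(-6, -8), -17) + 2344)*(-1406 - 3521) = ((4 + 3*(5 - 1*(-6))) + 2344)*(-1406 - 3521) = ((4 + 3*(5 + 6)) + 2344)*(-4927) = ((4 + 3*11) + 2344)*(-4927) = ((4 + 33) + 2344)*(-4927) = (37 + 2344)*(-4927) = 2381*(-4927) = -11731187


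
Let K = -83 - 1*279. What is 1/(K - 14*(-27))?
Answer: 1/16 ≈ 0.062500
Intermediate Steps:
K = -362 (K = -83 - 279 = -362)
1/(K - 14*(-27)) = 1/(-362 - 14*(-27)) = 1/(-362 + 378) = 1/16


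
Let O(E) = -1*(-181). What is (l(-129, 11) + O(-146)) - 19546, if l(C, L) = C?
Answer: -19494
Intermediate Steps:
O(E) = 181
(l(-129, 11) + O(-146)) - 19546 = (-129 + 181) - 19546 = 52 - 19546 = -19494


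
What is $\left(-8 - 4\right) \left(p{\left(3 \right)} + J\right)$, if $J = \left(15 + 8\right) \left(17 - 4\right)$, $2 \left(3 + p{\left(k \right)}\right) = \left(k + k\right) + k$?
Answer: $-3606$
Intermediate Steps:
$p{\left(k \right)} = -3 + \frac{3 k}{2}$ ($p{\left(k \right)} = -3 + \frac{\left(k + k\right) + k}{2} = -3 + \frac{2 k + k}{2} = -3 + \frac{3 k}{2}$)
$J = 299$ ($J = 23 \cdot 13 = 299$)
$\left(-8 - 4\right) \left(p{\left(3 \right)} + J\right) = \left(-8 - 4\right) \left(\left(-3 + \frac{3}{2} \cdot 3\right) + 299\right) = \left(-8 - 4\right) \left(\left(-3 + \frac{9}{2}\right) + 299\right) = - 12 \left(\frac{3}{2} + 299\right) = \left(-12\right) \frac{601}{2} = -3606$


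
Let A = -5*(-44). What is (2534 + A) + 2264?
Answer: 5018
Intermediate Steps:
A = 220
(2534 + A) + 2264 = (2534 + 220) + 2264 = 2754 + 2264 = 5018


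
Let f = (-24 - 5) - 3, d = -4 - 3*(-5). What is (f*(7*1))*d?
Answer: -2464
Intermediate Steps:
d = 11 (d = -4 + 15 = 11)
f = -32 (f = -29 - 3 = -32)
(f*(7*1))*d = -224*11 = -2464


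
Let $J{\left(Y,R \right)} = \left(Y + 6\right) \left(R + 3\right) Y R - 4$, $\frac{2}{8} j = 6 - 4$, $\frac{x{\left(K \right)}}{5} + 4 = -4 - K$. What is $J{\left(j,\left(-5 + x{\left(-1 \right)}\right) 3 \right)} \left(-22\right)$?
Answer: $-34594472$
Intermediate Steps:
$x{\left(K \right)} = -40 - 5 K$ ($x{\left(K \right)} = -20 + 5 \left(-4 - K\right) = -20 - \left(20 + 5 K\right) = -40 - 5 K$)
$j = 8$ ($j = 4 \left(6 - 4\right) = 4 \cdot 2 = 8$)
$J{\left(Y,R \right)} = -4 + R Y \left(3 + R\right) \left(6 + Y\right)$ ($J{\left(Y,R \right)} = \left(6 + Y\right) \left(3 + R\right) Y R - 4 = \left(3 + R\right) \left(6 + Y\right) Y R - 4 = Y \left(3 + R\right) \left(6 + Y\right) R - 4 = R Y \left(3 + R\right) \left(6 + Y\right) - 4 = -4 + R Y \left(3 + R\right) \left(6 + Y\right)$)
$J{\left(j,\left(-5 + x{\left(-1 \right)}\right) 3 \right)} \left(-22\right) = \left(-4 + \left(\left(-5 - 35\right) 3\right)^{2} \cdot 8^{2} + 3 \left(-5 - 35\right) 3 \cdot 8^{2} + 6 \cdot 8 \left(\left(-5 - 35\right) 3\right)^{2} + 18 \left(-5 - 35\right) 3 \cdot 8\right) \left(-22\right) = \left(-4 + \left(\left(-5 + \left(-40 + 5\right)\right) 3\right)^{2} \cdot 64 + 3 \left(-5 + \left(-40 + 5\right)\right) 3 \cdot 64 + 6 \cdot 8 \left(\left(-5 + \left(-40 + 5\right)\right) 3\right)^{2} + 18 \left(-5 + \left(-40 + 5\right)\right) 3 \cdot 8\right) \left(-22\right) = \left(-4 + \left(\left(-5 - 35\right) 3\right)^{2} \cdot 64 + 3 \left(-5 - 35\right) 3 \cdot 64 + 6 \cdot 8 \left(\left(-5 - 35\right) 3\right)^{2} + 18 \left(-5 - 35\right) 3 \cdot 8\right) \left(-22\right) = \left(-4 + \left(\left(-40\right) 3\right)^{2} \cdot 64 + 3 \left(\left(-40\right) 3\right) 64 + 6 \cdot 8 \left(\left(-40\right) 3\right)^{2} + 18 \left(\left(-40\right) 3\right) 8\right) \left(-22\right) = \left(-4 + \left(-120\right)^{2} \cdot 64 + 3 \left(-120\right) 64 + 6 \cdot 8 \left(-120\right)^{2} + 18 \left(-120\right) 8\right) \left(-22\right) = \left(-4 + 14400 \cdot 64 - 23040 + 6 \cdot 8 \cdot 14400 - 17280\right) \left(-22\right) = \left(-4 + 921600 - 23040 + 691200 - 17280\right) \left(-22\right) = 1572476 \left(-22\right) = -34594472$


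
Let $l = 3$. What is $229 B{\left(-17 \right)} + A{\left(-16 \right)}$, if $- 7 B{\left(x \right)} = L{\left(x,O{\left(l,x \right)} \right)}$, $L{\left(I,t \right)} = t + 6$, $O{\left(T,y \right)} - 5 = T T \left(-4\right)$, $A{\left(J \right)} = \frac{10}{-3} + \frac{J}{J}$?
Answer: $\frac{17126}{21} \approx 815.52$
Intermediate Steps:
$A{\left(J \right)} = - \frac{7}{3}$ ($A{\left(J \right)} = 10 \left(- \frac{1}{3}\right) + 1 = - \frac{10}{3} + 1 = - \frac{7}{3}$)
$O{\left(T,y \right)} = 5 - 4 T^{2}$ ($O{\left(T,y \right)} = 5 + T T \left(-4\right) = 5 + T^{2} \left(-4\right) = 5 - 4 T^{2}$)
$L{\left(I,t \right)} = 6 + t$
$B{\left(x \right)} = \frac{25}{7}$ ($B{\left(x \right)} = - \frac{6 + \left(5 - 4 \cdot 3^{2}\right)}{7} = - \frac{6 + \left(5 - 36\right)}{7} = - \frac{6 - 31}{7} = \left(- \frac{1}{7}\right) \left(-25\right) = \frac{25}{7}$)
$229 B{\left(-17 \right)} + A{\left(-16 \right)} = 229 \cdot \frac{25}{7} - \frac{7}{3} = \frac{5725}{7} - \frac{7}{3} = \frac{17126}{21}$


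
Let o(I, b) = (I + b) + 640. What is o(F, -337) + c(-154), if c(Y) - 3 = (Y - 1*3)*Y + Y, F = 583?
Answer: 24913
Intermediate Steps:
c(Y) = 3 + Y + Y*(-3 + Y) (c(Y) = 3 + ((Y - 1*3)*Y + Y) = 3 + ((Y - 3)*Y + Y) = 3 + ((-3 + Y)*Y + Y) = 3 + (Y*(-3 + Y) + Y) = 3 + (Y + Y*(-3 + Y)) = 3 + Y + Y*(-3 + Y))
o(I, b) = 640 + I + b
o(F, -337) + c(-154) = (640 + 583 - 337) + (3 + (-154)**2 - 2*(-154)) = 886 + (3 + 23716 + 308) = 886 + 24027 = 24913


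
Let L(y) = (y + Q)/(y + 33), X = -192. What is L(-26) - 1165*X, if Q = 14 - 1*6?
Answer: 1565742/7 ≈ 2.2368e+5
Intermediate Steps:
Q = 8 (Q = 14 - 6 = 8)
L(y) = (8 + y)/(33 + y) (L(y) = (y + 8)/(y + 33) = (8 + y)/(33 + y))
L(-26) - 1165*X = (8 - 26)/(33 - 26) - 1165*(-192) = -18/7 + 223680 = 1565742/7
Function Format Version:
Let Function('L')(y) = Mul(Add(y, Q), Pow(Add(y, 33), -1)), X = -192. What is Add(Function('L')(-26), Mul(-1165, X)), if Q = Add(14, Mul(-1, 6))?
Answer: Rational(1565742, 7) ≈ 2.2368e+5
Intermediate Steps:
Q = 8 (Q = Add(14, -6) = 8)
Function('L')(y) = Mul(Pow(Add(33, y), -1), Add(8, y)) (Function('L')(y) = Mul(Add(y, 8), Pow(Add(y, 33), -1)) = Mul(Add(8, y), Pow(Add(33, y), -1)) = Mul(Pow(Add(33, y), -1), Add(8, y)))
Add(Function('L')(-26), Mul(-1165, X)) = Add(Mul(Pow(Add(33, -26), -1), Add(8, -26)), Mul(-1165, -192)) = Add(Mul(Pow(7, -1), -18), 223680) = Add(Mul(Rational(1, 7), -18), 223680) = Add(Rational(-18, 7), 223680) = Rational(1565742, 7)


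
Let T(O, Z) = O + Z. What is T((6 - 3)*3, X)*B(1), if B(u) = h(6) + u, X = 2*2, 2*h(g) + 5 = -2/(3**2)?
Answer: -377/18 ≈ -20.944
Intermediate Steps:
h(g) = -47/18 (h(g) = -5/2 + (-2/(3**2))/2 = -5/2 + (-2/9)/2 = -5/2 + (-2*1/9)/2 = -5/2 + (1/2)*(-2/9) = -5/2 - 1/9 = -47/18)
X = 4
B(u) = -47/18 + u
T((6 - 3)*3, X)*B(1) = ((6 - 3)*3 + 4)*(-47/18 + 1) = (3*3 + 4)*(-29/18) = (9 + 4)*(-29/18) = 13*(-29/18) = -377/18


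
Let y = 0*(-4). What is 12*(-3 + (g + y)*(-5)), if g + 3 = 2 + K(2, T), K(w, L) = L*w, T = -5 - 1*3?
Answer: 984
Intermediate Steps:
T = -8 (T = -5 - 3 = -8)
y = 0
g = -17 (g = -3 + (2 - 8*2) = -3 + (2 - 16) = -3 - 14 = -17)
12*(-3 + (g + y)*(-5)) = 12*(-3 + (-17 + 0)*(-5)) = 12*(-3 - 17*(-5)) = 12*(-3 + 85) = 12*82 = 984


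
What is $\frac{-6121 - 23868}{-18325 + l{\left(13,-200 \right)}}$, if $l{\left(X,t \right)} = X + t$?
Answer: $\frac{29989}{18512} \approx 1.62$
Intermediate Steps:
$\frac{-6121 - 23868}{-18325 + l{\left(13,-200 \right)}} = \frac{-6121 - 23868}{-18325 + \left(13 - 200\right)} = - \frac{29989}{-18325 - 187} = - \frac{29989}{-18512} = \left(-29989\right) \left(- \frac{1}{18512}\right) = \frac{29989}{18512}$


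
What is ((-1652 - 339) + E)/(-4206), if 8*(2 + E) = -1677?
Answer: 17621/33648 ≈ 0.52369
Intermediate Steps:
E = -1693/8 (E = -2 + (⅛)*(-1677) = -2 - 1677/8 = -1693/8 ≈ -211.63)
((-1652 - 339) + E)/(-4206) = ((-1652 - 339) - 1693/8)/(-4206) = (-1991 - 1693/8)*(-1/4206) = -17621/8*(-1/4206) = 17621/33648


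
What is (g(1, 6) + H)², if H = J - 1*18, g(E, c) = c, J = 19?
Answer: 49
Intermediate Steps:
H = 1 (H = 19 - 1*18 = 19 - 18 = 1)
(g(1, 6) + H)² = (6 + 1)² = 7² = 49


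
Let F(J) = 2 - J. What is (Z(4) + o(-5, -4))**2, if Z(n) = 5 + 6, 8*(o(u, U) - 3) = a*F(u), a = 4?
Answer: 1225/4 ≈ 306.25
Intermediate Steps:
o(u, U) = 4 - u/2 (o(u, U) = 3 + (4*(2 - u))/8 = 3 + (8 - 4*u)/8 = 3 + (1 - u/2) = 4 - u/2)
Z(n) = 11
(Z(4) + o(-5, -4))**2 = (11 + (4 - 1/2*(-5)))**2 = (11 + (4 + 5/2))**2 = (11 + 13/2)**2 = (35/2)**2 = 1225/4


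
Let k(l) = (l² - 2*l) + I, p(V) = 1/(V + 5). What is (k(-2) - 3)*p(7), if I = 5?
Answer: ⅚ ≈ 0.83333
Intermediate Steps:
p(V) = 1/(5 + V)
k(l) = 5 + l² - 2*l (k(l) = (l² - 2*l) + 5 = 5 + l² - 2*l)
(k(-2) - 3)*p(7) = ((5 + (-2)² - 2*(-2)) - 3)/(5 + 7) = ((5 + 4 + 4) - 3)/12 = (13 - 3)*(1/12) = 10*(1/12) = ⅚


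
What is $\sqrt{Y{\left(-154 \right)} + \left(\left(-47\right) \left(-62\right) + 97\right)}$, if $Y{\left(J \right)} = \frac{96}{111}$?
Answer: $\frac{\sqrt{4123243}}{37} \approx 54.88$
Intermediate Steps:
$Y{\left(J \right)} = \frac{32}{37}$ ($Y{\left(J \right)} = 96 \cdot \frac{1}{111} = \frac{32}{37}$)
$\sqrt{Y{\left(-154 \right)} + \left(\left(-47\right) \left(-62\right) + 97\right)} = \sqrt{\frac{32}{37} + \left(\left(-47\right) \left(-62\right) + 97\right)} = \sqrt{\frac{32}{37} + \left(2914 + 97\right)} = \sqrt{\frac{32}{37} + 3011} = \sqrt{\frac{111439}{37}} = \frac{\sqrt{4123243}}{37}$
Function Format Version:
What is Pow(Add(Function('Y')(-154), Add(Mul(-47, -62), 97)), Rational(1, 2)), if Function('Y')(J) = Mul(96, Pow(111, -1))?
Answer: Mul(Rational(1, 37), Pow(4123243, Rational(1, 2))) ≈ 54.880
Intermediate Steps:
Function('Y')(J) = Rational(32, 37) (Function('Y')(J) = Mul(96, Rational(1, 111)) = Rational(32, 37))
Pow(Add(Function('Y')(-154), Add(Mul(-47, -62), 97)), Rational(1, 2)) = Pow(Add(Rational(32, 37), Add(Mul(-47, -62), 97)), Rational(1, 2)) = Pow(Add(Rational(32, 37), Add(2914, 97)), Rational(1, 2)) = Pow(Add(Rational(32, 37), 3011), Rational(1, 2)) = Pow(Rational(111439, 37), Rational(1, 2)) = Mul(Rational(1, 37), Pow(4123243, Rational(1, 2)))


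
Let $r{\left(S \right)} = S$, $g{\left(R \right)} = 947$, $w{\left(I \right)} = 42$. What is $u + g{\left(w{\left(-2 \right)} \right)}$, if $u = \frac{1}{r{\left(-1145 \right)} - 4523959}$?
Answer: $\frac{4285273487}{4525104} \approx 947.0$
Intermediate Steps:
$u = - \frac{1}{4525104}$ ($u = \frac{1}{-1145 - 4523959} = \frac{1}{-4525104} = - \frac{1}{4525104} \approx -2.2099 \cdot 10^{-7}$)
$u + g{\left(w{\left(-2 \right)} \right)} = - \frac{1}{4525104} + 947 = \frac{4285273487}{4525104}$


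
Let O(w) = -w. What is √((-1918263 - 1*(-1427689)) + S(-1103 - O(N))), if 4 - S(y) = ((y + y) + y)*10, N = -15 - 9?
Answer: 2*I*√114190 ≈ 675.84*I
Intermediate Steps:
N = -24
S(y) = 4 - 30*y (S(y) = 4 - ((y + y) + y)*10 = 4 - (2*y + y)*10 = 4 - 3*y*10 = 4 - 30*y)
√((-1918263 - 1*(-1427689)) + S(-1103 - O(N))) = √((-1918263 - 1*(-1427689)) + (4 - 30*(-1103 - (-1)*(-24)))) = √((-1918263 + 1427689) + (4 - 30*(-1103 - 1*24))) = √(-490574 + (4 - 30*(-1103 - 24))) = √(-490574 + (4 - 30*(-1127))) = √(-490574 + (4 + 33810)) = √(-490574 + 33814) = √(-456760) = 2*I*√114190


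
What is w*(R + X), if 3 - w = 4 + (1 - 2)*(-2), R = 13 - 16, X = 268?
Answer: -795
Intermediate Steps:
R = -3
w = -3 (w = 3 - (4 + (1 - 2)*(-2)) = 3 - (4 - 1*(-2)) = 3 - (4 + 2) = 3 - 1*6 = 3 - 6 = -3)
w*(R + X) = -3*(-3 + 268) = -3*265 = -795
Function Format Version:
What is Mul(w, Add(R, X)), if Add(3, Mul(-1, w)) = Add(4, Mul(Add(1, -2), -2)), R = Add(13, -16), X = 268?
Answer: -795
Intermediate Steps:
R = -3
w = -3 (w = Add(3, Mul(-1, Add(4, Mul(Add(1, -2), -2)))) = Add(3, Mul(-1, Add(4, Mul(-1, -2)))) = Add(3, Mul(-1, Add(4, 2))) = Add(3, Mul(-1, 6)) = Add(3, -6) = -3)
Mul(w, Add(R, X)) = Mul(-3, Add(-3, 268)) = Mul(-3, 265) = -795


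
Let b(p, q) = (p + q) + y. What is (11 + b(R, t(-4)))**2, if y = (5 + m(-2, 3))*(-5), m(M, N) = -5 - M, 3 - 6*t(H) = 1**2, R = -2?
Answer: 4/9 ≈ 0.44444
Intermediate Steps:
t(H) = 1/3 (t(H) = 1/2 - 1/6*1**2 = 1/2 - 1/6*1 = 1/2 - 1/6 = 1/3)
y = -10 (y = (5 + (-5 - 1*(-2)))*(-5) = (5 + (-5 + 2))*(-5) = (5 - 3)*(-5) = 2*(-5) = -10)
b(p, q) = -10 + p + q (b(p, q) = (p + q) - 10 = -10 + p + q)
(11 + b(R, t(-4)))**2 = (11 + (-10 - 2 + 1/3))**2 = (11 - 35/3)**2 = (-2/3)**2 = 4/9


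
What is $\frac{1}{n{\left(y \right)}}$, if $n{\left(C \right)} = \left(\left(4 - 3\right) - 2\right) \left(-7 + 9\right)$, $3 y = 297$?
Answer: $- \frac{1}{2} \approx -0.5$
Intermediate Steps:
$y = 99$ ($y = \frac{1}{3} \cdot 297 = 99$)
$n{\left(C \right)} = -2$ ($n{\left(C \right)} = \left(1 - 2\right) 2 = \left(-1\right) 2 = -2$)
$\frac{1}{n{\left(y \right)}} = \frac{1}{-2} = - \frac{1}{2}$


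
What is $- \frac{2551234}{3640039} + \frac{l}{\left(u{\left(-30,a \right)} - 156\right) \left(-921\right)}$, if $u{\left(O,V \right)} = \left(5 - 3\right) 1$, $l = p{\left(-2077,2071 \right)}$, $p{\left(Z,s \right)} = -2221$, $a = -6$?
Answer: $- \frac{369936249775}{516281291526} \approx -0.71654$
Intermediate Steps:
$l = -2221$
$u{\left(O,V \right)} = 2$ ($u{\left(O,V \right)} = 2 \cdot 1 = 2$)
$- \frac{2551234}{3640039} + \frac{l}{\left(u{\left(-30,a \right)} - 156\right) \left(-921\right)} = - \frac{2551234}{3640039} - \frac{2221}{\left(2 - 156\right) \left(-921\right)} = \left(-2551234\right) \frac{1}{3640039} - \frac{2221}{\left(-154\right) \left(-921\right)} = - \frac{2551234}{3640039} - \frac{2221}{141834} = - \frac{369936249775}{516281291526}$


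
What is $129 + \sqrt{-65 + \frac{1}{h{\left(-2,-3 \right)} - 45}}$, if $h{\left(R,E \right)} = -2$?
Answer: $129 + \frac{4 i \sqrt{8977}}{47} \approx 129.0 + 8.0636 i$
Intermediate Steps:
$129 + \sqrt{-65 + \frac{1}{h{\left(-2,-3 \right)} - 45}} = 129 + \sqrt{-65 + \frac{1}{-2 - 45}} = 129 + \sqrt{-65 + \frac{1}{-47}} = 129 + \sqrt{-65 - \frac{1}{47}} = 129 + \sqrt{- \frac{3056}{47}} = 129 + \frac{4 i \sqrt{8977}}{47}$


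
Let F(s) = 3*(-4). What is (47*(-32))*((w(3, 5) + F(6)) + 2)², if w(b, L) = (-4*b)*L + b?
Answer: -6751456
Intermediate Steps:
F(s) = -12
w(b, L) = b - 4*L*b (w(b, L) = -4*L*b + b = b - 4*L*b)
(47*(-32))*((w(3, 5) + F(6)) + 2)² = (47*(-32))*((3*(1 - 4*5) - 12) + 2)² = -1504*((3*(1 - 20) - 12) + 2)² = -1504*((3*(-19) - 12) + 2)² = -1504*((-57 - 12) + 2)² = -1504*(-69 + 2)² = -1504*(-67)² = -1504*4489 = -6751456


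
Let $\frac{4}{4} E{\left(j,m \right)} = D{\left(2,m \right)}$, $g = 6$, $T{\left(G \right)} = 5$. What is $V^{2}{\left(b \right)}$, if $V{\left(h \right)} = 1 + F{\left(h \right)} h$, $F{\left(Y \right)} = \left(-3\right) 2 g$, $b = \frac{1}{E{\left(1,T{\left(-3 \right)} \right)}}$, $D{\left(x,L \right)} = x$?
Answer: $289$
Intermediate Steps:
$E{\left(j,m \right)} = 2$
$b = \frac{1}{2} \approx 0.5$
$F{\left(Y \right)} = -36$ ($F{\left(Y \right)} = \left(-3\right) 2 \cdot 6 = \left(-6\right) 6 = -36$)
$V{\left(h \right)} = 1 - 36 h$
$V^{2}{\left(b \right)} = \left(1 - 18\right)^{2} = \left(-17\right)^{2} = 289$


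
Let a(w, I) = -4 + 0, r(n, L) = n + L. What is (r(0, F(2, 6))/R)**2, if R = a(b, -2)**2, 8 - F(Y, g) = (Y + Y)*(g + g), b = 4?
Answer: 25/4 ≈ 6.2500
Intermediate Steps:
F(Y, g) = 8 - 4*Y*g (F(Y, g) = 8 - (Y + Y)*(g + g) = 8 - 2*Y*2*g = 8 - 4*Y*g)
r(n, L) = L + n
a(w, I) = -4
R = 16 (R = (-4)**2 = 16)
(r(0, F(2, 6))/R)**2 = (((8 - 4*2*6) + 0)/16)**2 = (((8 - 48) + 0)*(1/16))**2 = ((-40 + 0)*(1/16))**2 = (-40*1/16)**2 = (-5/2)**2 = 25/4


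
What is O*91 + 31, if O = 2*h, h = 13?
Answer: 2397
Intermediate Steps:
O = 26 (O = 2*13 = 26)
O*91 + 31 = 26*91 + 31 = 2366 + 31 = 2397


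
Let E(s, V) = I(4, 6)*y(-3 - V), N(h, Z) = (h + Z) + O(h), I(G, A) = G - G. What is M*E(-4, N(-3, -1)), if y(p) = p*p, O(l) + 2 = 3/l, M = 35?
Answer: 0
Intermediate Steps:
O(l) = -2 + 3/l
I(G, A) = 0
y(p) = p²
N(h, Z) = -2 + Z + h + 3/h (N(h, Z) = (h + Z) + (-2 + 3/h) = (Z + h) + (-2 + 3/h) = -2 + Z + h + 3/h)
E(s, V) = 0 (E(s, V) = 0*(-3 - V)² = 0)
M*E(-4, N(-3, -1)) = 35*0 = 0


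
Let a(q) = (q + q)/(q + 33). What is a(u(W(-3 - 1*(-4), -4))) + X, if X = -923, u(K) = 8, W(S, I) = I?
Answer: -37827/41 ≈ -922.61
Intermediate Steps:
a(q) = 2*q/(33 + q) (a(q) = (2*q)/(33 + q) = 2*q/(33 + q))
a(u(W(-3 - 1*(-4), -4))) + X = 2*8/(33 + 8) - 923 = 2*8/41 - 923 = 2*8*(1/41) - 923 = 16/41 - 923 = -37827/41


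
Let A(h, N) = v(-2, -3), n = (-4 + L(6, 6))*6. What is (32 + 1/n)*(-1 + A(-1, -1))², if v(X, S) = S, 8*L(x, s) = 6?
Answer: 19936/39 ≈ 511.18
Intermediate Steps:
L(x, s) = ¾ (L(x, s) = (⅛)*6 = ¾)
n = -39/2 (n = (-4 + ¾)*6 = -13/4*6 = -39/2 ≈ -19.500)
A(h, N) = -3
(32 + 1/n)*(-1 + A(-1, -1))² = (32 + 1/(-39/2))*(-1 - 3)² = (32 - 2/39)*(-4)² = (1246/39)*16 = 19936/39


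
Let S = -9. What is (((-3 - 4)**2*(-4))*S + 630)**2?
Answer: 5731236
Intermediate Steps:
(((-3 - 4)**2*(-4))*S + 630)**2 = (((-3 - 4)**2*(-4))*(-9) + 630)**2 = (((-7)**2*(-4))*(-9) + 630)**2 = ((49*(-4))*(-9) + 630)**2 = (-196*(-9) + 630)**2 = (1764 + 630)**2 = 2394**2 = 5731236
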